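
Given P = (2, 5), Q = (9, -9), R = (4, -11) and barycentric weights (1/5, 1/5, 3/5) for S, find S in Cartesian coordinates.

S = (1/5)·P + (1/5)·Q + (3/5)·R.
x-coordinate: (1/5)·2 + (1/5)·9 + (3/5)·4 = 23/5.
y-coordinate: (1/5)·5 + (1/5)·(-9) + (3/5)·(-11) = -37/5.

(23/5, -37/5)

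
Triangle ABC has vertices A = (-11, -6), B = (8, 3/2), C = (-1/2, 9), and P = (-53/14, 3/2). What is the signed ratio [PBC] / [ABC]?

3/7

[ABC] = ½·((-11)·(3/2−9) + 8·(9−(-6)) + (-1/2)·(-6−(3/2))) = ½·(165/2 + 120 + 15/4) = 825/8.
[PBC] = ½·((-53/14)·(3/2−9) + 8·(9−(3/2)) + (-1/2)·(3/2−(3/2))) = ½·(795/28 + 60 + 0) = 2475/56, so the ratio is (2475/56)/(825/8) = 3/7.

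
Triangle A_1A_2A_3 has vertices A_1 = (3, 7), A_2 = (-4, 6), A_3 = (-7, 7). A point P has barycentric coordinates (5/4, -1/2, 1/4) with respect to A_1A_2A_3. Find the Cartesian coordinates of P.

P = (5/4)·A_1 + (-1/2)·A_2 + (1/4)·A_3.
x-coordinate: (5/4)·3 + (-1/2)·(-4) + (1/4)·(-7) = 4.
y-coordinate: (5/4)·7 + (-1/2)·6 + (1/4)·7 = 15/2.

(4, 15/2)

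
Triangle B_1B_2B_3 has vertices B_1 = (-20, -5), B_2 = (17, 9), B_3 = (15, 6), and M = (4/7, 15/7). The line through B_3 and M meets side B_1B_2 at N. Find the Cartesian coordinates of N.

(-26/5, 3/5)

Barycentric coordinates of M with respect to B_1B_2B_3: (3/7, 2/7, 2/7).
On side B_1B_2 the B_3-coordinate is zero; dropping M's B_3-weight 2/7 and renormalizing the remaining 3/7 : 2/7 gives weights 3/5, 2/5 on B_1, B_2.
N = (3/5)·(-20, -5) + (2/5)·(17, 9) = (-26/5, 3/5).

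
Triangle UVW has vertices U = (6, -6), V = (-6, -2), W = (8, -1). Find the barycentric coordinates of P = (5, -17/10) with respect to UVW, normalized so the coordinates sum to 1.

(1/10, 1/5, 7/10)

Signed area of the reference triangle: [UVW] = ½·(6·(-2−(-1)) + (-6)·(-1−(-6)) + 8·(-6−(-2))) = ½·(-6 − 30 − 32) = -34.
[PVW] = ½·(5·(-2−(-1)) + (-6)·(-1−(-17/10)) + 8·(-17/10−(-2))) = ½·(-5 − 21/5 + 12/5) = -17/5, so the U-coordinate is (-17/5)/(-34) = 1/10.
[UPW] = ½·(6·(-17/10−(-1)) + 5·(-1−(-6)) + 8·(-6−(-17/10))) = ½·(-21/5 + 25 − 172/5) = -34/5, so the V-coordinate is 1/5.
[UVP] = ½·(6·(-2−(-17/10)) + (-6)·(-17/10−(-6)) + 5·(-6−(-2))) = ½·(-9/5 − 129/5 − 20) = -119/5, so the W-coordinate is 7/10.
Check: 1/10 + 1/5 + 7/10 = 1.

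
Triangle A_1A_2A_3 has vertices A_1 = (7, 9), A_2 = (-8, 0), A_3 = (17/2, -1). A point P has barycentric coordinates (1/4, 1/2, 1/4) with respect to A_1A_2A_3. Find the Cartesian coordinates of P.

(-1/8, 2)

P = (1/4)·A_1 + (1/2)·A_2 + (1/4)·A_3.
x-coordinate: (1/4)·7 + (1/2)·(-8) + (1/4)·(17/2) = -1/8.
y-coordinate: (1/4)·9 + (1/2)·0 + (1/4)·(-1) = 2.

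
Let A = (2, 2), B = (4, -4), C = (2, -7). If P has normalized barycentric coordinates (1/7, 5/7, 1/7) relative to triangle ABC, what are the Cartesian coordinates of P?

(24/7, -25/7)

P = (1/7)·A + (5/7)·B + (1/7)·C.
x-coordinate: (1/7)·2 + (5/7)·4 + (1/7)·2 = 24/7.
y-coordinate: (1/7)·2 + (5/7)·(-4) + (1/7)·(-7) = -25/7.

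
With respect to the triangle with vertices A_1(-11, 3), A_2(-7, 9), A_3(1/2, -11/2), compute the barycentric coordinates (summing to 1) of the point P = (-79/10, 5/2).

(3/5, 1/5, 1/5)

Signed area of the reference triangle: [A_1A_2A_3] = ½·((-11)·(9−(-11/2)) + (-7)·(-11/2−3) + (1/2)·(3−9)) = ½·(-319/2 + 119/2 − 3) = -103/2.
[PA_2A_3] = ½·((-79/10)·(9−(-11/2)) + (-7)·(-11/2−(5/2)) + (1/2)·(5/2−9)) = ½·(-2291/20 + 56 − 13/4) = -309/10, so the A_1-coordinate is (-309/10)/(-103/2) = 3/5.
[A_1PA_3] = ½·((-11)·(5/2−(-11/2)) + (-79/10)·(-11/2−3) + (1/2)·(3−(5/2))) = ½·(-88 + 1343/20 + 1/4) = -103/10, so the A_2-coordinate is 1/5.
[A_1A_2P] = ½·((-11)·(9−(5/2)) + (-7)·(5/2−3) + (-79/10)·(3−9)) = ½·(-143/2 + 7/2 + 237/5) = -103/10, so the A_3-coordinate is 1/5.
Check: 3/5 + 1/5 + 1/5 = 1.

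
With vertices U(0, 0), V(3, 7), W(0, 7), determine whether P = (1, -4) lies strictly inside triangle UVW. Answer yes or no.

Barycentric coordinates of P: (11/7, 1/3, -19/21).
The three coordinates are positive, positive, negative; a point is interior exactly when all three are positive.

no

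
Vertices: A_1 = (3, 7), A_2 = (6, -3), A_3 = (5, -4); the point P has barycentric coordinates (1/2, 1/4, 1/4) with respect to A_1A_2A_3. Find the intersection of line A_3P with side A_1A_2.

(4, 11/3)

Line A_3P meets A_1A_2 where the A_3-coordinate vanishes; zeroing P's A_3-weight and renormalizing leaves A_1, A_2-weights 1/2 : 1/4 → (2/3, 1/3).
So Q = (2/3)·A_1 + (1/3)·A_2 = (4, 11/3).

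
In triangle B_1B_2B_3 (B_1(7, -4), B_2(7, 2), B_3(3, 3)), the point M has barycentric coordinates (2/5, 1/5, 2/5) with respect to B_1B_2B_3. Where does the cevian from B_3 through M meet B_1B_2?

Line B_3M meets B_1B_2 where the B_3-coordinate vanishes; zeroing M's B_3-weight and renormalizing leaves B_1, B_2-weights 2/5 : 1/5 → (2/3, 1/3).
So N = (2/3)·B_1 + (1/3)·B_2 = (7, -2).

(7, -2)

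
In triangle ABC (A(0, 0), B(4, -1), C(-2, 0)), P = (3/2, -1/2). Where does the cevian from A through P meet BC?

Barycentric coordinates of P with respect to ABC: (1/4, 1/2, 1/4).
On side BC the A-coordinate is zero; dropping P's A-weight 1/4 and renormalizing the remaining 1/2 : 1/4 gives weights 2/3, 1/3 on B, C.
Q = (2/3)·(4, -1) + (1/3)·(-2, 0) = (2, -2/3).

(2, -2/3)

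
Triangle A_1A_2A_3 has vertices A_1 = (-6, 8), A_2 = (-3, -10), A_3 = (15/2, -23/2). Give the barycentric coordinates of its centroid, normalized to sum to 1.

(1/3, 1/3, 1/3)

The centroid is the average of the vertices, so each weight is 1/3.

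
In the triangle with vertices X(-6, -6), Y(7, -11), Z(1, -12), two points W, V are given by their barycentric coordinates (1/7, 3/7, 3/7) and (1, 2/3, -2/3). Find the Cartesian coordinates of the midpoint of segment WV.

Barycentric coordinates of the midpoint are the average: (4/7, 23/42, -5/42).
Converting: (4/7)·X + (23/42)·Y + (-5/42)·Z = (2/7, -337/42).

(2/7, -337/42)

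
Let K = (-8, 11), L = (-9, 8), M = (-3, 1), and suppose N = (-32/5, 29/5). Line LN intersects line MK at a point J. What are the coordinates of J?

(-14/3, 13/3)

Barycentric coordinates of N with respect to KLM: (1/5, 2/5, 2/5).
On side MK the L-coordinate is zero; dropping N's L-weight 2/5 and renormalizing the remaining 2/5 : 1/5 gives weights 2/3, 1/3 on M, K.
J = (2/3)·(-3, 1) + (1/3)·(-8, 11) = (-14/3, 13/3).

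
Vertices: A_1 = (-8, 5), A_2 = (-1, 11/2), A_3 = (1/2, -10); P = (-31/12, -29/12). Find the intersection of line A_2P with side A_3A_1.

(-29/10, -4)

Barycentric coordinates of P with respect to A_1A_2A_3: (1/3, 1/6, 1/2).
On side A_3A_1 the A_2-coordinate is zero; dropping P's A_2-weight 1/6 and renormalizing the remaining 1/2 : 1/3 gives weights 3/5, 2/5 on A_3, A_1.
Q = (3/5)·(1/2, -10) + (2/5)·(-8, 5) = (-29/10, -4).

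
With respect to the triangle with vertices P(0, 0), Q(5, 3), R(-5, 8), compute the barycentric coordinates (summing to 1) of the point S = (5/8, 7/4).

(5/8, 1/4, 1/8)

Signed area of the reference triangle: [PQR] = ½·(0·(3−8) + 5·(8−0) + (-5)·(0−3)) = ½·(0 + 40 + 15) = 55/2.
[SQR] = ½·((5/8)·(3−8) + 5·(8−(7/4)) + (-5)·(7/4−3)) = ½·(-25/8 + 125/4 + 25/4) = 275/16, so the P-coordinate is (275/16)/(55/2) = 5/8.
[PSR] = ½·(0·(7/4−8) + (5/8)·(8−0) + (-5)·(0−(7/4))) = ½·(0 + 5 + 35/4) = 55/8, so the Q-coordinate is 1/4.
[PQS] = ½·(0·(3−(7/4)) + 5·(7/4−0) + (5/8)·(0−3)) = ½·(0 + 35/4 − 15/8) = 55/16, so the R-coordinate is 1/8.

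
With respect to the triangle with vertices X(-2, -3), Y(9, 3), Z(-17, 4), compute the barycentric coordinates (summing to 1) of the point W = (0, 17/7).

(1/7, 4/7, 2/7)

Signed area of the reference triangle: [XYZ] = ½·((-2)·(3−4) + 9·(4−(-3)) + (-17)·(-3−3)) = ½·(2 + 63 + 102) = 167/2.
[WYZ] = ½·(0·(3−4) + 9·(4−(17/7)) + (-17)·(17/7−3)) = ½·(0 + 99/7 + 68/7) = 167/14, so the X-coordinate is (167/14)/(167/2) = 1/7.
[XWZ] = ½·((-2)·(17/7−4) + 0·(4−(-3)) + (-17)·(-3−(17/7))) = ½·(22/7 + 0 + 646/7) = 334/7, so the Y-coordinate is 4/7.
[XYW] = ½·((-2)·(3−(17/7)) + 9·(17/7−(-3)) + 0·(-3−3)) = ½·(-8/7 + 342/7 + 0) = 167/7, so the Z-coordinate is 2/7.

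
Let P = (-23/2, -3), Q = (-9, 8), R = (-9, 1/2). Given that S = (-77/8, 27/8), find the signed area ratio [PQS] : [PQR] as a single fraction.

[PQR] = ½·((-23/2)·(8−(1/2)) + (-9)·(1/2−(-3)) + (-9)·(-3−8)) = ½·(-345/4 − 63/2 + 99) = -75/8.
[PQS] = ½·((-23/2)·(8−(27/8)) + (-9)·(27/8−(-3)) + (-77/8)·(-3−8)) = ½·(-851/16 − 459/8 + 847/8) = -75/32, so the ratio is (-75/32)/(-75/8) = 1/4.

1/4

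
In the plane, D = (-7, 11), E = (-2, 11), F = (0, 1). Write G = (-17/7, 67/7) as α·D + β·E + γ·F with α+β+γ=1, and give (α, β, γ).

(1/7, 5/7, 1/7)

Signed area of the reference triangle: [DEF] = ½·((-7)·(11−1) + (-2)·(1−11) + 0·(11−11)) = ½·(-70 + 20 + 0) = -25.
[GEF] = ½·((-17/7)·(11−1) + (-2)·(1−(67/7)) + 0·(67/7−11)) = ½·(-170/7 + 120/7 + 0) = -25/7, so the D-coordinate is (-25/7)/(-25) = 1/7.
[DGF] = ½·((-7)·(67/7−1) + (-17/7)·(1−11) + 0·(11−(67/7))) = ½·(-60 + 170/7 + 0) = -125/7, so the E-coordinate is 5/7.
[DEG] = ½·((-7)·(11−(67/7)) + (-2)·(67/7−11) + (-17/7)·(11−11)) = ½·(-10 + 20/7 + 0) = -25/7, so the F-coordinate is 1/7.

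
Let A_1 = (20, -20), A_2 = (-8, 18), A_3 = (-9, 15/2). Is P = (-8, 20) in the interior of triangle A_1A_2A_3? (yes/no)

no

Barycentric coordinates of P: (-1/166, 195/166, -14/83).
The three coordinates are negative, positive, negative; a point is interior exactly when all three are positive.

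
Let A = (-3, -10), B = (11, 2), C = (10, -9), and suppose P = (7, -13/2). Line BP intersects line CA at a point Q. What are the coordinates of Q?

(17/3, -28/3)

Barycentric coordinates of P with respect to ABC: (1/4, 1/4, 1/2).
On side CA the B-coordinate is zero; dropping P's B-weight 1/4 and renormalizing the remaining 1/2 : 1/4 gives weights 2/3, 1/3 on C, A.
Q = (2/3)·(10, -9) + (1/3)·(-3, -10) = (17/3, -28/3).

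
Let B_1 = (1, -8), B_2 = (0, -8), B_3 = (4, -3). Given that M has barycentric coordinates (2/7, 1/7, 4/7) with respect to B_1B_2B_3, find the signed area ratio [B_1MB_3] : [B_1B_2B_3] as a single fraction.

1/7

The signed ratio [B_1MB_3]/[B_1B_2B_3] equals the barycentric coordinate of M at vertex B_2, which is 1/7.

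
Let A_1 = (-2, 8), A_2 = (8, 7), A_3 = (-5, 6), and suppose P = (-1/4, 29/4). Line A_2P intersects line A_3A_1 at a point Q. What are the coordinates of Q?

Barycentric coordinates of P with respect to A_1A_2A_3: (1/2, 1/4, 1/4).
On side A_3A_1 the A_2-coordinate is zero; dropping P's A_2-weight 1/4 and renormalizing the remaining 1/4 : 1/2 gives weights 1/3, 2/3 on A_3, A_1.
Q = (1/3)·(-5, 6) + (2/3)·(-2, 8) = (-3, 22/3).

(-3, 22/3)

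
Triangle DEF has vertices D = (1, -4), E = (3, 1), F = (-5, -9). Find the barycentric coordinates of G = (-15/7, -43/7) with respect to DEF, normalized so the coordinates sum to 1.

(2/7, 1/7, 4/7)

Signed area of the reference triangle: [DEF] = ½·(1·(1−(-9)) + 3·(-9−(-4)) + (-5)·(-4−1)) = ½·(10 − 15 + 25) = 10.
[GEF] = ½·((-15/7)·(1−(-9)) + 3·(-9−(-43/7)) + (-5)·(-43/7−1)) = ½·(-150/7 − 60/7 + 250/7) = 20/7, so the D-coordinate is (20/7)/10 = 2/7.
[DGF] = ½·(1·(-43/7−(-9)) + (-15/7)·(-9−(-4)) + (-5)·(-4−(-43/7))) = ½·(20/7 + 75/7 − 75/7) = 10/7, so the E-coordinate is 1/7.
[DEG] = ½·(1·(1−(-43/7)) + 3·(-43/7−(-4)) + (-15/7)·(-4−1)) = ½·(50/7 − 45/7 + 75/7) = 40/7, so the F-coordinate is 4/7.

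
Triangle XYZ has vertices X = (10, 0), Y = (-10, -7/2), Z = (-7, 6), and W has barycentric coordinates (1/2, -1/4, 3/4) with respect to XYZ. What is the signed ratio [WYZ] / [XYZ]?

1/2

The signed ratio [WYZ]/[XYZ] equals the barycentric coordinate of W at vertex X, which is 1/2.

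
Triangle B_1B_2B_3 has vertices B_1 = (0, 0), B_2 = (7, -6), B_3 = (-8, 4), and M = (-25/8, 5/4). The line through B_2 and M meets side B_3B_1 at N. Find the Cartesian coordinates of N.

(-32/7, 16/7)

Barycentric coordinates of M with respect to B_1B_2B_3: (3/8, 1/8, 1/2).
On side B_3B_1 the B_2-coordinate is zero; dropping M's B_2-weight 1/8 and renormalizing the remaining 1/2 : 3/8 gives weights 4/7, 3/7 on B_3, B_1.
N = (4/7)·(-8, 4) + (3/7)·(0, 0) = (-32/7, 16/7).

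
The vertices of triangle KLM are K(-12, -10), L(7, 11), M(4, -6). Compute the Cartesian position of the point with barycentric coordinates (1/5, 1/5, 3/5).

(7/5, -17/5)

N = (1/5)·K + (1/5)·L + (3/5)·M.
x-coordinate: (1/5)·(-12) + (1/5)·7 + (3/5)·4 = 7/5.
y-coordinate: (1/5)·(-10) + (1/5)·11 + (3/5)·(-6) = -17/5.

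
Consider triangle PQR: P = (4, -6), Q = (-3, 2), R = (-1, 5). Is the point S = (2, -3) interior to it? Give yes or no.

yes

Barycentric coordinates of S: (25/37, 7/37, 5/37).
The three coordinates are positive, positive, positive; a point is interior exactly when all three are positive.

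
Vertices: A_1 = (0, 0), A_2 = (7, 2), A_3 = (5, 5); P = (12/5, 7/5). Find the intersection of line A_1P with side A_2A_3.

Barycentric coordinates of P with respect to A_1A_2A_3: (3/5, 1/5, 1/5).
On side A_2A_3 the A_1-coordinate is zero; dropping P's A_1-weight 3/5 and renormalizing the remaining 1/5 : 1/5 gives weights 1/2, 1/2 on A_2, A_3.
Q = (1/2)·(7, 2) + (1/2)·(5, 5) = (6, 7/2).

(6, 7/2)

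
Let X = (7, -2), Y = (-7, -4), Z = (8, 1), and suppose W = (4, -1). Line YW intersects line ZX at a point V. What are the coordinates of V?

Barycentric coordinates of W with respect to XYZ: (1/4, 1/4, 1/2).
On side ZX the Y-coordinate is zero; dropping W's Y-weight 1/4 and renormalizing the remaining 1/2 : 1/4 gives weights 2/3, 1/3 on Z, X.
V = (2/3)·(8, 1) + (1/3)·(7, -2) = (23/3, 0).

(23/3, 0)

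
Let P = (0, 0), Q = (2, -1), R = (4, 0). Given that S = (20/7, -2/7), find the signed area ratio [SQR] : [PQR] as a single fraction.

[PQR] = ½·(0·(-1−0) + 2·(0−0) + 4·(0−(-1))) = ½·(0 + 0 + 4) = 2.
[SQR] = ½·((20/7)·(-1−0) + 2·(0−(-2/7)) + 4·(-2/7−(-1))) = ½·(-20/7 + 4/7 + 20/7) = 2/7, so the ratio is (2/7)/2 = 1/7.

1/7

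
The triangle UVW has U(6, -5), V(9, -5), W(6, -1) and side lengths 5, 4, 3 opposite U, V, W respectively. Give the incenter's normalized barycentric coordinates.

(5/12, 1/3, 1/4)

The incenter has barycentric coordinates proportional to the opposite side lengths: (5 : 4 : 3).
Normalizing by 5+4+3 = 12 gives (5/12, 1/3, 1/4).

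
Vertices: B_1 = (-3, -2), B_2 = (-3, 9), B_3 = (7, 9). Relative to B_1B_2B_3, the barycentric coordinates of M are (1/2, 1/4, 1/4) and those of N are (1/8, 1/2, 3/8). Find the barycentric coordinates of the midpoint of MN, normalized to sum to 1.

(5/16, 3/8, 5/16)

Since both coordinate triples sum to 1, the midpoint's barycentrics are the componentwise average.
(1/2+1/8)/2 = 5/16; similarly 3/8 and 5/16.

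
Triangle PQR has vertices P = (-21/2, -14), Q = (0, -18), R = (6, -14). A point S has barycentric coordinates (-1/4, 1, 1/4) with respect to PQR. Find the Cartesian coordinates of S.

S = (-1/4)·P + 1·Q + (1/4)·R.
x-coordinate: (-1/4)·(-21/2) + 1·0 + (1/4)·6 = 33/8.
y-coordinate: (-1/4)·(-14) + 1·(-18) + (1/4)·(-14) = -18.

(33/8, -18)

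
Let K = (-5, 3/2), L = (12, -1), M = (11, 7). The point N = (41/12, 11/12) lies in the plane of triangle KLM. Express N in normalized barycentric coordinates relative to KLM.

Signed area of the reference triangle: [KLM] = ½·((-5)·(-1−7) + 12·(7−(3/2)) + 11·(3/2−(-1))) = ½·(40 + 66 + 55/2) = 267/4.
[NLM] = ½·((41/12)·(-1−7) + 12·(7−(11/12)) + 11·(11/12−(-1))) = ½·(-82/3 + 73 + 253/12) = 267/8, so the K-coordinate is (267/8)/(267/4) = 1/2.
[KNM] = ½·((-5)·(11/12−7) + (41/12)·(7−(3/2)) + 11·(3/2−(11/12))) = ½·(365/12 + 451/24 + 77/12) = 445/16, so the L-coordinate is 5/12.
[KLN] = ½·((-5)·(-1−(11/12)) + 12·(11/12−(3/2)) + (41/12)·(3/2−(-1))) = ½·(115/12 − 7 + 205/24) = 89/16, so the M-coordinate is 1/12.

(1/2, 5/12, 1/12)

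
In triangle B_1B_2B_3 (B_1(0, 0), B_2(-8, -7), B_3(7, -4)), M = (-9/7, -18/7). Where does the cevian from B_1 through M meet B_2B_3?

(-3, -6)

Barycentric coordinates of M with respect to B_1B_2B_3: (4/7, 2/7, 1/7).
On side B_2B_3 the B_1-coordinate is zero; dropping M's B_1-weight 4/7 and renormalizing the remaining 2/7 : 1/7 gives weights 2/3, 1/3 on B_2, B_3.
N = (2/3)·(-8, -7) + (1/3)·(7, -4) = (-3, -6).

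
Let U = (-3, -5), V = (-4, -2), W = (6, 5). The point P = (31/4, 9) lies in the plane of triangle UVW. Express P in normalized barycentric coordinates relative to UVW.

Signed area of the reference triangle: [UVW] = ½·((-3)·(-2−5) + (-4)·(5−(-5)) + 6·(-5−(-2))) = ½·(21 − 40 − 18) = -37/2.
[PVW] = ½·((31/4)·(-2−5) + (-4)·(5−9) + 6·(9−(-2))) = ½·(-217/4 + 16 + 66) = 111/8, so the U-coordinate is (111/8)/(-37/2) = -3/4.
[UPW] = ½·((-3)·(9−5) + (31/4)·(5−(-5)) + 6·(-5−9)) = ½·(-12 + 155/2 − 84) = -37/4, so the V-coordinate is 1/2.
[UVP] = ½·((-3)·(-2−9) + (-4)·(9−(-5)) + (31/4)·(-5−(-2))) = ½·(33 − 56 − 93/4) = -185/8, so the W-coordinate is 5/4.
Check: -3/4 + 1/2 + 5/4 = 1.

(-3/4, 1/2, 5/4)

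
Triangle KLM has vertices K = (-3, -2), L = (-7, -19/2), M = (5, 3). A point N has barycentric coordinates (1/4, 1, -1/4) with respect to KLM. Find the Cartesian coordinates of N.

N = (1/4)·K + 1·L + (-1/4)·M.
x-coordinate: (1/4)·(-3) + 1·(-7) + (-1/4)·5 = -9.
y-coordinate: (1/4)·(-2) + 1·(-19/2) + (-1/4)·3 = -43/4.

(-9, -43/4)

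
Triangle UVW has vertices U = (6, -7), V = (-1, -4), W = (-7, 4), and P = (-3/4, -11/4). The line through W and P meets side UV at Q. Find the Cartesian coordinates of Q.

Barycentric coordinates of P with respect to UVW: (1/4, 1/2, 1/4).
On side UV the W-coordinate is zero; dropping P's W-weight 1/4 and renormalizing the remaining 1/4 : 1/2 gives weights 1/3, 2/3 on U, V.
Q = (1/3)·(6, -7) + (2/3)·(-1, -4) = (4/3, -5).

(4/3, -5)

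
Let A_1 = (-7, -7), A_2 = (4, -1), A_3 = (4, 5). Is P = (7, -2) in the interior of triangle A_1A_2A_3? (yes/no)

Barycentric coordinates of P: (-3/11, 113/66, -29/66).
The three coordinates are negative, positive, negative; a point is interior exactly when all three are positive.

no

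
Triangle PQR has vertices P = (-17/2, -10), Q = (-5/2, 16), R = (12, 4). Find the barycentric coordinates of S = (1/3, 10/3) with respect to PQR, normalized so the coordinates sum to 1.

Signed area of the reference triangle: [PQR] = ½·((-17/2)·(16−4) + (-5/2)·(4−(-10)) + 12·(-10−16)) = ½·(-102 − 35 − 312) = -449/2.
[SQR] = ½·((1/3)·(16−4) + (-5/2)·(4−(10/3)) + 12·(10/3−16)) = ½·(4 − 5/3 − 152) = -449/6, so the P-coordinate is (-449/6)/(-449/2) = 1/3.
[PSR] = ½·((-17/2)·(10/3−4) + (1/3)·(4−(-10)) + 12·(-10−(10/3))) = ½·(17/3 + 14/3 − 160) = -449/6, so the Q-coordinate is 1/3.
[PQS] = ½·((-17/2)·(16−(10/3)) + (-5/2)·(10/3−(-10)) + (1/3)·(-10−16)) = ½·(-323/3 − 100/3 − 26/3) = -449/6, so the R-coordinate is 1/3.

(1/3, 1/3, 1/3)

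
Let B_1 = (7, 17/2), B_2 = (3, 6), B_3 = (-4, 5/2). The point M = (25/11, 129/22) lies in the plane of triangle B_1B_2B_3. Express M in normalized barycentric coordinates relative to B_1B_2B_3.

(5/11, 2/11, 4/11)

Signed area of the reference triangle: [B_1B_2B_3] = ½·(7·(6−(5/2)) + 3·(5/2−(17/2)) + (-4)·(17/2−6)) = ½·(49/2 − 18 − 10) = -7/4.
[MB_2B_3] = ½·((25/11)·(6−(5/2)) + 3·(5/2−(129/22)) + (-4)·(129/22−6)) = ½·(175/22 − 111/11 + 6/11) = -35/44, so the B_1-coordinate is (-35/44)/(-7/4) = 5/11.
[B_1MB_3] = ½·(7·(129/22−(5/2)) + (25/11)·(5/2−(17/2)) + (-4)·(17/2−(129/22))) = ½·(259/11 − 150/11 − 116/11) = -7/22, so the B_2-coordinate is 2/11.
[B_1B_2M] = ½·(7·(6−(129/22)) + 3·(129/22−(17/2)) + (25/11)·(17/2−6)) = ½·(21/22 − 87/11 + 125/22) = -7/11, so the B_3-coordinate is 4/11.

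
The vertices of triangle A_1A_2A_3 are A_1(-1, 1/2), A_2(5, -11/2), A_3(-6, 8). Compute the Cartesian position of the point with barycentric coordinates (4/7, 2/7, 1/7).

(0, -1/7)

P = (4/7)·A_1 + (2/7)·A_2 + (1/7)·A_3.
x-coordinate: (4/7)·(-1) + (2/7)·5 + (1/7)·(-6) = 0.
y-coordinate: (4/7)·(1/2) + (2/7)·(-11/2) + (1/7)·8 = -1/7.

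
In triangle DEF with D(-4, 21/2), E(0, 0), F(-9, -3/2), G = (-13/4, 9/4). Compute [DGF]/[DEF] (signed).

[DEF] = ½·((-4)·(0−(-3/2)) + 0·(-3/2−(21/2)) + (-9)·(21/2−0)) = ½·(-6 + 0 − 189/2) = -201/4.
[DGF] = ½·((-4)·(9/4−(-3/2)) + (-13/4)·(-3/2−(21/2)) + (-9)·(21/2−(9/4))) = ½·(-15 + 39 − 297/4) = -201/8, so the ratio is (-201/8)/(-201/4) = 1/2.

1/2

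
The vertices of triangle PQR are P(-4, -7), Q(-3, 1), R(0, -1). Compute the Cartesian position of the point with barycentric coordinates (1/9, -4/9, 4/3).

S = (1/9)·P + (-4/9)·Q + (4/3)·R.
x-coordinate: (1/9)·(-4) + (-4/9)·(-3) + (4/3)·0 = 8/9.
y-coordinate: (1/9)·(-7) + (-4/9)·1 + (4/3)·(-1) = -23/9.

(8/9, -23/9)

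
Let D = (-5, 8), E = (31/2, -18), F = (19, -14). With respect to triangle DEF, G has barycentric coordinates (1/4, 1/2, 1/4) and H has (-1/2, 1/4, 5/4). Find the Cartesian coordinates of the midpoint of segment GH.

(331/16, -73/4)

Barycentric coordinates of the midpoint are the average: (-1/8, 3/8, 3/4).
Converting: (-1/8)·D + (3/8)·E + (3/4)·F = (331/16, -73/4).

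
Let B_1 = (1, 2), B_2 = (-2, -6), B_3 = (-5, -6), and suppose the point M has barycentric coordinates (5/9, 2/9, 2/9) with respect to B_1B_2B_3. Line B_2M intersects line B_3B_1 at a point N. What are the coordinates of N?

Line B_2M meets B_3B_1 where the B_2-coordinate vanishes; zeroing M's B_2-weight and renormalizing leaves B_3, B_1-weights 2/9 : 5/9 → (2/7, 5/7).
So N = (2/7)·B_3 + (5/7)·B_1 = (-5/7, -2/7).

(-5/7, -2/7)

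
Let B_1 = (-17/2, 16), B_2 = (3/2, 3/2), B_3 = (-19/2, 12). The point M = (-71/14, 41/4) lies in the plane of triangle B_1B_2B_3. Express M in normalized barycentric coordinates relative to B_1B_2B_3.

(1/2, 5/14, 1/7)

Signed area of the reference triangle: [B_1B_2B_3] = ½·((-17/2)·(3/2−12) + (3/2)·(12−16) + (-19/2)·(16−(3/2))) = ½·(357/4 − 6 − 551/4) = -109/4.
[MB_2B_3] = ½·((-71/14)·(3/2−12) + (3/2)·(12−(41/4)) + (-19/2)·(41/4−(3/2))) = ½·(213/4 + 21/8 − 665/8) = -109/8, so the B_1-coordinate is (-109/8)/(-109/4) = 1/2.
[B_1MB_3] = ½·((-17/2)·(41/4−12) + (-71/14)·(12−16) + (-19/2)·(16−(41/4))) = ½·(119/8 + 142/7 − 437/8) = -545/56, so the B_2-coordinate is 5/14.
[B_1B_2M] = ½·((-17/2)·(3/2−(41/4)) + (3/2)·(41/4−16) + (-71/14)·(16−(3/2))) = ½·(595/8 − 69/8 − 2059/28) = -109/28, so the B_3-coordinate is 1/7.
Check: 1/2 + 5/14 + 1/7 = 1.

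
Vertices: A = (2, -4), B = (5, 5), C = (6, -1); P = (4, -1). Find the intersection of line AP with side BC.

Barycentric coordinates of P with respect to ABC: (4/9, 2/9, 1/3).
On side BC the A-coordinate is zero; dropping P's A-weight 4/9 and renormalizing the remaining 2/9 : 1/3 gives weights 2/5, 3/5 on B, C.
Q = (2/5)·(5, 5) + (3/5)·(6, -1) = (28/5, 7/5).

(28/5, 7/5)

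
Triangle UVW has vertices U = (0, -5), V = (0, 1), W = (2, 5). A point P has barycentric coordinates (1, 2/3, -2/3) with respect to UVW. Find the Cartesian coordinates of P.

P = 1·U + (2/3)·V + (-2/3)·W.
x-coordinate: 1·0 + (2/3)·0 + (-2/3)·2 = -4/3.
y-coordinate: 1·(-5) + (2/3)·1 + (-2/3)·5 = -23/3.

(-4/3, -23/3)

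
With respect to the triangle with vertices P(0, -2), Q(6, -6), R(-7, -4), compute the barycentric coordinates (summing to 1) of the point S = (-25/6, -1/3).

(4/3, -1/2, 1/6)

Signed area of the reference triangle: [PQR] = ½·(0·(-6−(-4)) + 6·(-4−(-2)) + (-7)·(-2−(-6))) = ½·(0 − 12 − 28) = -20.
[SQR] = ½·((-25/6)·(-6−(-4)) + 6·(-4−(-1/3)) + (-7)·(-1/3−(-6))) = ½·(25/3 − 22 − 119/3) = -80/3, so the P-coordinate is (-80/3)/(-20) = 4/3.
[PSR] = ½·(0·(-1/3−(-4)) + (-25/6)·(-4−(-2)) + (-7)·(-2−(-1/3))) = ½·(0 + 25/3 + 35/3) = 10, so the Q-coordinate is -1/2.
[PQS] = ½·(0·(-6−(-1/3)) + 6·(-1/3−(-2)) + (-25/6)·(-2−(-6))) = ½·(0 + 10 − 50/3) = -10/3, so the R-coordinate is 1/6.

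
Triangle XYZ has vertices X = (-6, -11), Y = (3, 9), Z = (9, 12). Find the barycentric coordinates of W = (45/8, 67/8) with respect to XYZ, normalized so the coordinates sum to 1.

Signed area of the reference triangle: [XYZ] = ½·((-6)·(9−12) + 3·(12−(-11)) + 9·(-11−9)) = ½·(18 + 69 − 180) = -93/2.
[WYZ] = ½·((45/8)·(9−12) + 3·(12−(67/8)) + 9·(67/8−9)) = ½·(-135/8 + 87/8 − 45/8) = -93/16, so the X-coordinate is (-93/16)/(-93/2) = 1/8.
[XWZ] = ½·((-6)·(67/8−12) + (45/8)·(12−(-11)) + 9·(-11−(67/8))) = ½·(87/4 + 1035/8 − 1395/8) = -93/8, so the Y-coordinate is 1/4.
[XYW] = ½·((-6)·(9−(67/8)) + 3·(67/8−(-11)) + (45/8)·(-11−9)) = ½·(-15/4 + 465/8 − 225/2) = -465/16, so the Z-coordinate is 5/8.
Check: 1/8 + 1/4 + 5/8 = 1.

(1/8, 1/4, 5/8)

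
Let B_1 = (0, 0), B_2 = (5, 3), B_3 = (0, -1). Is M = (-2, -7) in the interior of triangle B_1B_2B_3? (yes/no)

no

Barycentric coordinates of M: (-22/5, -2/5, 29/5).
The three coordinates are negative, negative, positive; a point is interior exactly when all three are positive.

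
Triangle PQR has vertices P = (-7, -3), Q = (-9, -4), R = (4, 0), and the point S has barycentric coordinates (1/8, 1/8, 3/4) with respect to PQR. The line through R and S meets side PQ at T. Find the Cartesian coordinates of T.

Line RS meets PQ where the R-coordinate vanishes; zeroing S's R-weight and renormalizing leaves P, Q-weights 1/8 : 1/8 → (1/2, 1/2).
So T = (1/2)·P + (1/2)·Q = (-8, -7/2).

(-8, -7/2)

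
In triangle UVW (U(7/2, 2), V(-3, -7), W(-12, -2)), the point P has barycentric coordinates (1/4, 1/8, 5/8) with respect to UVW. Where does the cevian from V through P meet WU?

(-53/7, -6/7)

Line VP meets WU where the V-coordinate vanishes; zeroing P's V-weight and renormalizing leaves W, U-weights 5/8 : 1/4 → (5/7, 2/7).
So Q = (5/7)·W + (2/7)·U = (-53/7, -6/7).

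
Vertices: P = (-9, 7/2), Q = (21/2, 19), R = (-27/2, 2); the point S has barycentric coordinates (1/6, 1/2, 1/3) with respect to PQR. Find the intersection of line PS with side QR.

(9/10, 61/5)

Line PS meets QR where the P-coordinate vanishes; zeroing S's P-weight and renormalizing leaves Q, R-weights 1/2 : 1/3 → (3/5, 2/5).
So T = (3/5)·Q + (2/5)·R = (9/10, 61/5).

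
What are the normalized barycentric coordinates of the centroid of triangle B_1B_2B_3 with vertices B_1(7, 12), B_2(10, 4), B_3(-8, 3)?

The centroid is the average of the vertices, so each weight is 1/3.

(1/3, 1/3, 1/3)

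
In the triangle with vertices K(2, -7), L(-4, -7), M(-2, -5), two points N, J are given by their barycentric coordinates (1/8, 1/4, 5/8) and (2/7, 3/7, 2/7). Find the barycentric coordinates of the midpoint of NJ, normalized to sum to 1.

Since both coordinate triples sum to 1, the midpoint's barycentrics are the componentwise average.
(1/8+2/7)/2 = 23/112; similarly 19/56 and 51/112.

(23/112, 19/56, 51/112)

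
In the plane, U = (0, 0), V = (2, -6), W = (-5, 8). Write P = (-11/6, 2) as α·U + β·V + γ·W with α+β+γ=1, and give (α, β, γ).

(1/6, 1/3, 1/2)

Signed area of the reference triangle: [UVW] = ½·(0·(-6−8) + 2·(8−0) + (-5)·(0−(-6))) = ½·(0 + 16 − 30) = -7.
[PVW] = ½·((-11/6)·(-6−8) + 2·(8−2) + (-5)·(2−(-6))) = ½·(77/3 + 12 − 40) = -7/6, so the U-coordinate is (-7/6)/(-7) = 1/6.
[UPW] = ½·(0·(2−8) + (-11/6)·(8−0) + (-5)·(0−2)) = ½·(0 − 44/3 + 10) = -7/3, so the V-coordinate is 1/3.
[UVP] = ½·(0·(-6−2) + 2·(2−0) + (-11/6)·(0−(-6))) = ½·(0 + 4 − 11) = -7/2, so the W-coordinate is 1/2.
Check: 1/6 + 1/3 + 1/2 = 1.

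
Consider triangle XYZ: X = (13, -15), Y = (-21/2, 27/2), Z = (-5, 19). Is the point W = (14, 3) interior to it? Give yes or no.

no

Barycentric coordinates of W: (35/52, -179/143, 903/572).
The three coordinates are positive, negative, positive; a point is interior exactly when all three are positive.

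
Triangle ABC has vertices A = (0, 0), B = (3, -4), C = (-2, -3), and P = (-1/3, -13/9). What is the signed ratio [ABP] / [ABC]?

[ABC] = ½·(0·(-4−(-3)) + 3·(-3−0) + (-2)·(0−(-4))) = ½·(0 − 9 − 8) = -17/2.
[ABP] = ½·(0·(-4−(-13/9)) + 3·(-13/9−0) + (-1/3)·(0−(-4))) = ½·(0 − 13/3 − 4/3) = -17/6, so the ratio is (-17/6)/(-17/2) = 1/3.

1/3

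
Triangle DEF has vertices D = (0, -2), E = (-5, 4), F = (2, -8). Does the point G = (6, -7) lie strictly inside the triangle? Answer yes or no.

Barycentric coordinates of G: (55/18, -13/9, -11/18).
The three coordinates are positive, negative, negative; a point is interior exactly when all three are positive.

no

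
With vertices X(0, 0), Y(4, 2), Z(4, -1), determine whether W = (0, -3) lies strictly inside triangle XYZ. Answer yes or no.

Barycentric coordinates of W: (1, -1, 1).
The three coordinates are positive, negative, positive; a point is interior exactly when all three are positive.

no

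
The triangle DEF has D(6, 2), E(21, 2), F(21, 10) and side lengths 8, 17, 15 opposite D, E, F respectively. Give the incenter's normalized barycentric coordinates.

The incenter has barycentric coordinates proportional to the opposite side lengths: (8 : 17 : 15).
Normalizing by 8+17+15 = 40 gives (1/5, 17/40, 3/8).

(1/5, 17/40, 3/8)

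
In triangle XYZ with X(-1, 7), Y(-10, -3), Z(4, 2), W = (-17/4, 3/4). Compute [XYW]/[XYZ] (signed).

[XYZ] = ½·((-1)·(-3−2) + (-10)·(2−7) + 4·(7−(-3))) = ½·(5 + 50 + 40) = 95/2.
[XYW] = ½·((-1)·(-3−(3/4)) + (-10)·(3/4−7) + (-17/4)·(7−(-3))) = ½·(15/4 + 125/2 − 85/2) = 95/8, so the ratio is (95/8)/(95/2) = 1/4.

1/4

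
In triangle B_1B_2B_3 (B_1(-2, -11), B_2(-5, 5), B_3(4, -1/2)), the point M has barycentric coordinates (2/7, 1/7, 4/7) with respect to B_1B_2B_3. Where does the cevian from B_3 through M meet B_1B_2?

Line B_3M meets B_1B_2 where the B_3-coordinate vanishes; zeroing M's B_3-weight and renormalizing leaves B_1, B_2-weights 2/7 : 1/7 → (2/3, 1/3).
So N = (2/3)·B_1 + (1/3)·B_2 = (-3, -17/3).

(-3, -17/3)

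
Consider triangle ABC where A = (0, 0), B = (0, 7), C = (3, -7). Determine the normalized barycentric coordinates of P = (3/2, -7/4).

Signed area of the reference triangle: [ABC] = ½·(0·(7−(-7)) + 0·(-7−0) + 3·(0−7)) = ½·(0 + 0 − 21) = -21/2.
[PBC] = ½·((3/2)·(7−(-7)) + 0·(-7−(-7/4)) + 3·(-7/4−7)) = ½·(21 + 0 − 105/4) = -21/8, so the A-coordinate is (-21/8)/(-21/2) = 1/4.
[APC] = ½·(0·(-7/4−(-7)) + (3/2)·(-7−0) + 3·(0−(-7/4))) = ½·(0 − 21/2 + 21/4) = -21/8, so the B-coordinate is 1/4.
[ABP] = ½·(0·(7−(-7/4)) + 0·(-7/4−0) + (3/2)·(0−7)) = ½·(0 + 0 − 21/2) = -21/4, so the C-coordinate is 1/2.

(1/4, 1/4, 1/2)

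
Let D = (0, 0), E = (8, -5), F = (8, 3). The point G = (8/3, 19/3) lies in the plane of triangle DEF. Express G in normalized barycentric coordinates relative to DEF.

Signed area of the reference triangle: [DEF] = ½·(0·(-5−3) + 8·(3−0) + 8·(0−(-5))) = ½·(0 + 24 + 40) = 32.
[GEF] = ½·((8/3)·(-5−3) + 8·(3−(19/3)) + 8·(19/3−(-5))) = ½·(-64/3 − 80/3 + 272/3) = 64/3, so the D-coordinate is (64/3)/32 = 2/3.
[DGF] = ½·(0·(19/3−3) + (8/3)·(3−0) + 8·(0−(19/3))) = ½·(0 + 8 − 152/3) = -64/3, so the E-coordinate is -2/3.
[DEG] = ½·(0·(-5−(19/3)) + 8·(19/3−0) + (8/3)·(0−(-5))) = ½·(0 + 152/3 + 40/3) = 32, so the F-coordinate is 1.

(2/3, -2/3, 1)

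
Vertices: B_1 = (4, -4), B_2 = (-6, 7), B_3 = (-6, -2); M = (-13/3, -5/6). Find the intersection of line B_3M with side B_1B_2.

Barycentric coordinates of M with respect to B_1B_2B_3: (1/6, 1/6, 2/3).
On side B_1B_2 the B_3-coordinate is zero; dropping M's B_3-weight 2/3 and renormalizing the remaining 1/6 : 1/6 gives weights 1/2, 1/2 on B_1, B_2.
N = (1/2)·(4, -4) + (1/2)·(-6, 7) = (-1, 3/2).

(-1, 3/2)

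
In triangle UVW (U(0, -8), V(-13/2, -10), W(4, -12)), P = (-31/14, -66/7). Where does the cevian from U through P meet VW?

(-31/8, -21/2)

Barycentric coordinates of P with respect to UVW: (3/7, 3/7, 1/7).
On side VW the U-coordinate is zero; dropping P's U-weight 3/7 and renormalizing the remaining 3/7 : 1/7 gives weights 3/4, 1/4 on V, W.
Q = (3/4)·(-13/2, -10) + (1/4)·(4, -12) = (-31/8, -21/2).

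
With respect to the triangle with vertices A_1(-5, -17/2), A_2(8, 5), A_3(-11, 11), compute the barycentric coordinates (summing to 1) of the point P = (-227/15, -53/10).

(1, -8/15, 8/15)

Signed area of the reference triangle: [A_1A_2A_3] = ½·((-5)·(5−11) + 8·(11−(-17/2)) + (-11)·(-17/2−5)) = ½·(30 + 156 + 297/2) = 669/4.
[PA_2A_3] = ½·((-227/15)·(5−11) + 8·(11−(-53/10)) + (-11)·(-53/10−5)) = ½·(454/5 + 652/5 + 1133/10) = 669/4, so the A_1-coordinate is (669/4)/(669/4) = 1.
[A_1PA_3] = ½·((-5)·(-53/10−11) + (-227/15)·(11−(-17/2)) + (-11)·(-17/2−(-53/10))) = ½·(163/2 − 2951/10 + 176/5) = -446/5, so the A_2-coordinate is -8/15.
[A_1A_2P] = ½·((-5)·(5−(-53/10)) + 8·(-53/10−(-17/2)) + (-227/15)·(-17/2−5)) = ½·(-103/2 + 128/5 + 2043/10) = 446/5, so the A_3-coordinate is 8/15.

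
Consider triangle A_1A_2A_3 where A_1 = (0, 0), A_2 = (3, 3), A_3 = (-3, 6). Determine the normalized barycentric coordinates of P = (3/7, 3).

(2/7, 3/7, 2/7)

Signed area of the reference triangle: [A_1A_2A_3] = ½·(0·(3−6) + 3·(6−0) + (-3)·(0−3)) = ½·(0 + 18 + 9) = 27/2.
[PA_2A_3] = ½·((3/7)·(3−6) + 3·(6−3) + (-3)·(3−3)) = ½·(-9/7 + 9 + 0) = 27/7, so the A_1-coordinate is (27/7)/(27/2) = 2/7.
[A_1PA_3] = ½·(0·(3−6) + (3/7)·(6−0) + (-3)·(0−3)) = ½·(0 + 18/7 + 9) = 81/14, so the A_2-coordinate is 3/7.
[A_1A_2P] = ½·(0·(3−3) + 3·(3−0) + (3/7)·(0−3)) = ½·(0 + 9 − 9/7) = 27/7, so the A_3-coordinate is 2/7.
Check: 2/7 + 3/7 + 2/7 = 1.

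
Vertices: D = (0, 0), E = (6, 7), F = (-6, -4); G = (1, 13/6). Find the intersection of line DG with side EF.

(6/5, 13/5)

Barycentric coordinates of G with respect to DEF: (1/6, 1/2, 1/3).
On side EF the D-coordinate is zero; dropping G's D-weight 1/6 and renormalizing the remaining 1/2 : 1/3 gives weights 3/5, 2/5 on E, F.
H = (3/5)·(6, 7) + (2/5)·(-6, -4) = (6/5, 13/5).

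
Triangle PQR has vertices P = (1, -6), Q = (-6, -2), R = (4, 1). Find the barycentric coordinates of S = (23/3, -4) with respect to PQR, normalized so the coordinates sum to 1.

(1, -2/3, 2/3)

Signed area of the reference triangle: [PQR] = ½·(1·(-2−1) + (-6)·(1−(-6)) + 4·(-6−(-2))) = ½·(-3 − 42 − 16) = -61/2.
[SQR] = ½·((23/3)·(-2−1) + (-6)·(1−(-4)) + 4·(-4−(-2))) = ½·(-23 − 30 − 8) = -61/2, so the P-coordinate is (-61/2)/(-61/2) = 1.
[PSR] = ½·(1·(-4−1) + (23/3)·(1−(-6)) + 4·(-6−(-4))) = ½·(-5 + 161/3 − 8) = 61/3, so the Q-coordinate is -2/3.
[PQS] = ½·(1·(-2−(-4)) + (-6)·(-4−(-6)) + (23/3)·(-6−(-2))) = ½·(2 − 12 − 92/3) = -61/3, so the R-coordinate is 2/3.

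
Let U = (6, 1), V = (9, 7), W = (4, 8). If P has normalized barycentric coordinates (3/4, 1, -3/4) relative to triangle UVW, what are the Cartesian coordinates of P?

P = (3/4)·U + 1·V + (-3/4)·W.
x-coordinate: (3/4)·6 + 1·9 + (-3/4)·4 = 21/2.
y-coordinate: (3/4)·1 + 1·7 + (-3/4)·8 = 7/4.

(21/2, 7/4)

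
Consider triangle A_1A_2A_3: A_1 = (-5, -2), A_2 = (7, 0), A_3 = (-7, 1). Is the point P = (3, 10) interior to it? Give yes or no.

no

Barycentric coordinates of P: (-17/5, 6/5, 16/5).
The three coordinates are negative, positive, positive; a point is interior exactly when all three are positive.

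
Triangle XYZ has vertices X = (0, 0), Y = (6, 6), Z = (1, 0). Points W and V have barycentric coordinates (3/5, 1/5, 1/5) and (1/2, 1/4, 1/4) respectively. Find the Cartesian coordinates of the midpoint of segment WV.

(63/40, 27/20)

Barycentric coordinates of the midpoint are the average: (11/20, 9/40, 9/40).
Converting: (11/20)·X + (9/40)·Y + (9/40)·Z = (63/40, 27/20).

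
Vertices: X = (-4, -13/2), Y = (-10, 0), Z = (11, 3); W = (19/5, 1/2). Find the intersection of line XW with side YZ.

Barycentric coordinates of W with respect to XYZ: (1/5, 1/5, 3/5).
On side YZ the X-coordinate is zero; dropping W's X-weight 1/5 and renormalizing the remaining 1/5 : 3/5 gives weights 1/4, 3/4 on Y, Z.
V = (1/4)·(-10, 0) + (3/4)·(11, 3) = (23/4, 9/4).

(23/4, 9/4)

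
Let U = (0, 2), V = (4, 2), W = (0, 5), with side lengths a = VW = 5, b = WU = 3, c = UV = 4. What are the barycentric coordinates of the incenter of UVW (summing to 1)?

The incenter has barycentric coordinates proportional to the opposite side lengths: (5 : 3 : 4).
Normalizing by 5+3+4 = 12 gives (5/12, 1/4, 1/3).

(5/12, 1/4, 1/3)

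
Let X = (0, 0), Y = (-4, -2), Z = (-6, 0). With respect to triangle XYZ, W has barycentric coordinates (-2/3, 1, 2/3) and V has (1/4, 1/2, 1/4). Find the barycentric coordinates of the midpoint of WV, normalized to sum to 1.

(-5/24, 3/4, 11/24)

Since both coordinate triples sum to 1, the midpoint's barycentrics are the componentwise average.
(-2/3+1/4)/2 = -5/24; similarly 3/4 and 11/24.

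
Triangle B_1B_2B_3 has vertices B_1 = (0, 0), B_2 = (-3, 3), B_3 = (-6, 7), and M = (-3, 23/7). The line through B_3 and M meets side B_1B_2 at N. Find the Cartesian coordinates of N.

(-9/5, 9/5)

Barycentric coordinates of M with respect to B_1B_2B_3: (2/7, 3/7, 2/7).
On side B_1B_2 the B_3-coordinate is zero; dropping M's B_3-weight 2/7 and renormalizing the remaining 2/7 : 3/7 gives weights 2/5, 3/5 on B_1, B_2.
N = (2/5)·(0, 0) + (3/5)·(-3, 3) = (-9/5, 9/5).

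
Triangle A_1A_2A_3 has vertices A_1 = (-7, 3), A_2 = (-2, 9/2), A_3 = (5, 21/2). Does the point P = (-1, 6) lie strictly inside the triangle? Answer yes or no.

Barycentric coordinates of P: (3/13, 6/13, 4/13).
The three coordinates are positive, positive, positive; a point is interior exactly when all three are positive.

yes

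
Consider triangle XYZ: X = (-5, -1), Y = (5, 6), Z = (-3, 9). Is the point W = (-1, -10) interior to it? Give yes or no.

no

Barycentric coordinates of W: (73/43, 29/43, -59/43).
The three coordinates are positive, positive, negative; a point is interior exactly when all three are positive.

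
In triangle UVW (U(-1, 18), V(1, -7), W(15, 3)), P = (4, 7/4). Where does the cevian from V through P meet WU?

Barycentric coordinates of P with respect to UVW: (1/4, 1/2, 1/4).
On side WU the V-coordinate is zero; dropping P's V-weight 1/2 and renormalizing the remaining 1/4 : 1/4 gives weights 1/2, 1/2 on W, U.
Q = (1/2)·(15, 3) + (1/2)·(-1, 18) = (7, 21/2).

(7, 21/2)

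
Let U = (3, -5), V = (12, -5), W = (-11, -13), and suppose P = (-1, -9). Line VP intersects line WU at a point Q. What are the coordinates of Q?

(-15/2, -11)

Barycentric coordinates of P with respect to UVW: (1/6, 1/3, 1/2).
On side WU the V-coordinate is zero; dropping P's V-weight 1/3 and renormalizing the remaining 1/2 : 1/6 gives weights 3/4, 1/4 on W, U.
Q = (3/4)·(-11, -13) + (1/4)·(3, -5) = (-15/2, -11).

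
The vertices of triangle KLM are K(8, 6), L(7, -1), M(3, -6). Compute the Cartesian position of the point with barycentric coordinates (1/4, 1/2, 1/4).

N = (1/4)·K + (1/2)·L + (1/4)·M.
x-coordinate: (1/4)·8 + (1/2)·7 + (1/4)·3 = 25/4.
y-coordinate: (1/4)·6 + (1/2)·(-1) + (1/4)·(-6) = -1/2.

(25/4, -1/2)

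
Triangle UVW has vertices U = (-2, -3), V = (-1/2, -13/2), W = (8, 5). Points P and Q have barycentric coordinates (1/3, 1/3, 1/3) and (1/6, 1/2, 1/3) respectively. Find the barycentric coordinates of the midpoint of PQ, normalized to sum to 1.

Since both coordinate triples sum to 1, the midpoint's barycentrics are the componentwise average.
(1/3+1/6)/2 = 1/4; similarly 5/12 and 1/3.

(1/4, 5/12, 1/3)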